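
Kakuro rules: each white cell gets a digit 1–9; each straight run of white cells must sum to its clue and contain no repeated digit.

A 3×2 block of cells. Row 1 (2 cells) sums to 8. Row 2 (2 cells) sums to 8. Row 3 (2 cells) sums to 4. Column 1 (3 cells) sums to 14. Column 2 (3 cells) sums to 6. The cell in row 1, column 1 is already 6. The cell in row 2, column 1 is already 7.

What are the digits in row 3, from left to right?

1, 3

4 in 2 cells must be {1,3}; 6 in 3 cells must be {1,2,3}.
(1,2) = 8 − 6 = 2 completes the 8 across.
(2,2) = 8 − 7 = 1 completes the 8 across.
(3,1) = 14 − 13 = 1 completes the 14 down.
(3,2) = 4 − 1 = 3 completes the 4 across.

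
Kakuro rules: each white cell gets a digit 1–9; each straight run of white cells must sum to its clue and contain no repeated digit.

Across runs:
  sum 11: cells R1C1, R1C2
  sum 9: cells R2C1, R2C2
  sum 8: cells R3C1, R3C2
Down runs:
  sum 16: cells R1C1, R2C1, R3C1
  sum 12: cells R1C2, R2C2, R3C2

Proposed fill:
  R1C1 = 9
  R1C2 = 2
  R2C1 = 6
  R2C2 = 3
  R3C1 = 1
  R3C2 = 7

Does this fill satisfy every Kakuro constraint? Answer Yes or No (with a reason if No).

Across: 9+2=11; 6+3=9; 1+7=8. Down: 9+6+1=16; 2+3+7=12. No digit repeats within any run.

Yes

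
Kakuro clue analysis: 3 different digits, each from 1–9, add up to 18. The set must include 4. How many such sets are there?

2

3 distinct digits from 1–9 sum between 6 and 24.
Keeping only sets containing 4.
Enumerating: {4,5,9}, {4,6,8}.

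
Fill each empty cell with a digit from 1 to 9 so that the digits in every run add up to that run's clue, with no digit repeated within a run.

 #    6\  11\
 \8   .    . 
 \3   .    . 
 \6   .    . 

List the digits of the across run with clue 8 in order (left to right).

3 5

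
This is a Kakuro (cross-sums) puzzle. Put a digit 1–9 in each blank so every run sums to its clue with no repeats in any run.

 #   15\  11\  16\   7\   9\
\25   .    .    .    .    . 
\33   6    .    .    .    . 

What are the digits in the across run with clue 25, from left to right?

16 in 2 cells must be {7,9}.
R1C1 = 15 − 6 = 9 completes the 15 down.
R1C3 = 7: the only remaining digit allowed by both the 25 across and the 16 down.
R2C3 = 16 − 7 = 9 completes the 16 down.
Given what's placed, R2C4 must be 3 to fit the 33 across and 7 down.
R1C4 = 7 − 3 = 4 completes the 7 down.
Nothing is forced directly, so branch on R2C2, whose candidates are 7 or 8. If R2C2 = 7: then R1C2 would have to be in {2,3} for the 25 across but in {4} for the 11 down — contradiction. So R2C2 = 8.
R1C2 = 11 − 8 = 3 completes the 11 down.
R1C5 = 25 − 23 = 2 completes the 25 across.

9 3 7 4 2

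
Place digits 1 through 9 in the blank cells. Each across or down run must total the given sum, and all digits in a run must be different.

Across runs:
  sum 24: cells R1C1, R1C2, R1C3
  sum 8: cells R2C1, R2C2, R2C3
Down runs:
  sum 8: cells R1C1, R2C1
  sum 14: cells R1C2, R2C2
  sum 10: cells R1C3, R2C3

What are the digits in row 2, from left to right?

1 5 2

24 in 3 cells must be {7,8,9}.
The 24 across and the 8 down share only 7, so R1C1 = 7.
R2C1 = 8 − 7 = 1 completes the 8 down.
Given what's placed, R2C2 must be 5 to fit the 8 across and 14 down.
R2C3 = 8 − 6 = 2 completes the 8 across.
R1C2 = 14 − 5 = 9 completes the 14 down.
R1C3 = 24 − 16 = 8 completes the 24 across.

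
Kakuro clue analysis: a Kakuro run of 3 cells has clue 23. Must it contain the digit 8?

Yes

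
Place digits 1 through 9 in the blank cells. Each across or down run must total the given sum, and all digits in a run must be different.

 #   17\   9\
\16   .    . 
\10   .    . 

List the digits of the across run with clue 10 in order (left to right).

16 in 2 cells must be {7,9}; 17 in 2 cells must be {8,9}.
The 16 across and the 17 down share only 9, so R1C1 = 9.
R1C2 = 16 − 9 = 7 completes the 16 across.
R2C1 = 17 − 9 = 8 completes the 17 down.
R2C2 = 10 − 8 = 2 completes the 10 across.

8, 2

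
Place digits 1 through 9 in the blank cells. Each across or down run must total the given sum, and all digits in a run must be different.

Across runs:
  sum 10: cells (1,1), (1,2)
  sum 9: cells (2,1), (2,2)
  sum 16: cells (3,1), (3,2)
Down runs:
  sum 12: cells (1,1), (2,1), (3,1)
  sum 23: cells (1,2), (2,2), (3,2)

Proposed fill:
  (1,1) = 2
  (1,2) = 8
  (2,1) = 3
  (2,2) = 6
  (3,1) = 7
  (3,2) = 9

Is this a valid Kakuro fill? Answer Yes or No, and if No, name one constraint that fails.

Across: 2+8=10; 3+6=9; 7+9=16. Down: 2+3+7=12; 8+6+9=23. No digit repeats within any run.

Yes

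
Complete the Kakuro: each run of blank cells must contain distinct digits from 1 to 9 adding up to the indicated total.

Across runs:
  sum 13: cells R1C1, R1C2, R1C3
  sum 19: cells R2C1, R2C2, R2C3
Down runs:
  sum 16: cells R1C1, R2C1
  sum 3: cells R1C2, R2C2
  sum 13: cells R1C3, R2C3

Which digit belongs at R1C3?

5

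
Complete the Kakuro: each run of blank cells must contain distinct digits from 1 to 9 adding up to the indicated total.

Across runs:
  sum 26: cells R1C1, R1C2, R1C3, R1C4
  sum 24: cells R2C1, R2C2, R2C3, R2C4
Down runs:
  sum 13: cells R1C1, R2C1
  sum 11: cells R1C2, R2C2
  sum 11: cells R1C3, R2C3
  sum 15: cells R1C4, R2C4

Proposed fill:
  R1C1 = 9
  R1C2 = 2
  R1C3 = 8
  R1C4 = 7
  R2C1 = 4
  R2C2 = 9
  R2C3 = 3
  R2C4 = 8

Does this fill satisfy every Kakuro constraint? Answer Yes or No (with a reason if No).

Across: 9+2+8+7=26; 4+9+3+8=24. Down: 9+4=13; 2+9=11; 8+3=11; 7+8=15. No digit repeats within any run.

Yes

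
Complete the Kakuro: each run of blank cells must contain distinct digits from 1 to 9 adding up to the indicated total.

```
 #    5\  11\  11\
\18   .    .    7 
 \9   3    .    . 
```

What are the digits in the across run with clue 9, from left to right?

R1C1 = 5 − 3 = 2 completes the 5 down.
R1C2 = 18 − 9 = 9 completes the 18 across.
R2C2 = 11 − 9 = 2 completes the 11 down.
R2C3 = 9 − 5 = 4 completes the 9 across.

3 2 4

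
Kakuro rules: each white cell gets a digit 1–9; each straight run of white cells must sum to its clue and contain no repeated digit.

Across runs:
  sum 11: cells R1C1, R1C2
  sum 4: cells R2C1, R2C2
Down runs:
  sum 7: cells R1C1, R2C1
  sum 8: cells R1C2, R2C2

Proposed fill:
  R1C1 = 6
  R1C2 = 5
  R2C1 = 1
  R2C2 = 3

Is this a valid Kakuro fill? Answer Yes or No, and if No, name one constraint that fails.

Yes

Across: 6+5=11; 1+3=4. Down: 6+1=7; 5+3=8. No digit repeats within any run.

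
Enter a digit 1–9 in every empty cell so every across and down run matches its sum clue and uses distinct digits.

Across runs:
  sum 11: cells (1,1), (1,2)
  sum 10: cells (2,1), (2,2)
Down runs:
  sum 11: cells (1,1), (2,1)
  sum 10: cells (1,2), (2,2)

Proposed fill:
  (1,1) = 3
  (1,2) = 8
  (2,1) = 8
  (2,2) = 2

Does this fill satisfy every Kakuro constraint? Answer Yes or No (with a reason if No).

Yes

Across: 3+8=11; 8+2=10. Down: 3+8=11; 8+2=10. No digit repeats within any run.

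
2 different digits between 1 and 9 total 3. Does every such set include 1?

Yes

The only way to make 3 from 2 distinct digits is {1,2}, which contains 1.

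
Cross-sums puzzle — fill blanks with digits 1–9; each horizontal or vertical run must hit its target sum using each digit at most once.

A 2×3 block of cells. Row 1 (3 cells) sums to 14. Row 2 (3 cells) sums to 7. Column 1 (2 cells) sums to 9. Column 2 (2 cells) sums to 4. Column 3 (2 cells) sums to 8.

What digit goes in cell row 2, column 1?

7 in 3 cells must be {1,2,4}; 4 in 2 cells must be {1,3}.
The 7 across and the 4 down share only 1, so (2,2) = 1.
Given what's placed, (2,3) must be 2 to fit the 7 across and 8 down.
(1,2) = 4 − 1 = 3 completes the 4 down.
(1,3) = 8 − 2 = 6 completes the 8 down.
(2,1) = 7 − 3 = 4 completes the 7 across.
(1,1) = 14 − 9 = 5 completes the 14 across.

4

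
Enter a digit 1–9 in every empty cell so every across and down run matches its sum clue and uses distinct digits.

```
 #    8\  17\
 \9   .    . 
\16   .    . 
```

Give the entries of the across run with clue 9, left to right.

16 in 2 cells must be {7,9}; 17 in 2 cells must be {8,9}.
The 9 across and the 17 down share only 8, so R1C2 = 8.
The 16 across and the 8 down share only 7, so R2C1 = 7.
R2C2 = 16 − 7 = 9 completes the 16 across.
R1C1 = 9 − 8 = 1 completes the 9 across.

1 8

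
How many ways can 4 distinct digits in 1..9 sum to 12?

2

4 distinct digits from 1–9 sum between 10 and 30.
Enumerating: {1,2,3,6}, {1,2,4,5}.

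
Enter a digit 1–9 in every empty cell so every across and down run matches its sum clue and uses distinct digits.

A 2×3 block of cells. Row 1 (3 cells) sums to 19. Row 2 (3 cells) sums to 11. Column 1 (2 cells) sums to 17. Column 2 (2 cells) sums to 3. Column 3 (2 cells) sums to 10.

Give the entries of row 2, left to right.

8 1 2

17 in 2 cells must be {8,9}; 3 in 2 cells must be {1,2}.
The 19 across and the 3 down share only 2, so (1,2) = 2.
The 11 across and the 17 down share only 8, so (2,1) = 8.
(2,2) = 3 − 2 = 1 completes the 3 down.
(2,3) = 11 − 9 = 2 completes the 11 across.
(1,1) = 17 − 8 = 9 completes the 17 down.
(1,3) = 19 − 11 = 8 completes the 19 across.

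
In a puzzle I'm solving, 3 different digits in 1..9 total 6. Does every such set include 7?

No

The only way to make 6 from 3 distinct digits is {1,2,3}, which does not contain 7.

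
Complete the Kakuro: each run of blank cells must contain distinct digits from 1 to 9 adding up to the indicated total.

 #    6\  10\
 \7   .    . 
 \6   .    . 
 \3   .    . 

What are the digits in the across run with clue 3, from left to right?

3 in 2 cells must be {1,2}; 6 in 3 cells must be {1,2,3}.
Nothing is forced directly, so branch on R2C1, whose candidates are 1 or 2. If R2C1 = 2: that forces R2C2 = 4, R3C1 = 1, after which R3C2 would have to be in {2} for the 3 across but in {1,5} for the 10 down — contradiction. So R2C1 = 1.
R2C2 = 6 − 1 = 5 completes the 6 across.
Given what's placed, R3C1 must be 2 to fit the 3 across and 6 down.
R3C2 = 3 − 2 = 1 completes the 3 across.
R1C1 = 6 − 3 = 3 completes the 6 down.
R1C2 = 7 − 3 = 4 completes the 7 across.

2, 1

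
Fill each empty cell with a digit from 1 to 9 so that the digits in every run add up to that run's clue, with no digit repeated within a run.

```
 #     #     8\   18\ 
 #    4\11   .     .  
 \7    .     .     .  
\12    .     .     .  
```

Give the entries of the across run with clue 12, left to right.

3 1 8

7 in 3 cells must be {1,2,4}; 4 in 2 cells must be {1,3}.
Only 1 fits R2C1 under both its across sum 7 and down sum 4.
R3C1 = 4 − 1 = 3 completes the 4 down.
Nothing is forced directly, so branch on R2C2, whose candidates are 2 or 4. If R2C2 = 4: that forces R1C2 = 3, R1C3 = 8, after which R2C3 would have to be in {2} for the 7 across but in {1,3,4,6,7,9} for the 18 down — contradiction. So R2C2 = 2.
R1C2 = 5: the only remaining digit allowed by both the 11 across and the 8 down.
R1C3 = 11 − 5 = 6 completes the 11 across.
R2C3 = 7 − 3 = 4 completes the 7 across.
R3C2 = 8 − 7 = 1 completes the 8 down.
R3C3 = 12 − 4 = 8 completes the 12 across.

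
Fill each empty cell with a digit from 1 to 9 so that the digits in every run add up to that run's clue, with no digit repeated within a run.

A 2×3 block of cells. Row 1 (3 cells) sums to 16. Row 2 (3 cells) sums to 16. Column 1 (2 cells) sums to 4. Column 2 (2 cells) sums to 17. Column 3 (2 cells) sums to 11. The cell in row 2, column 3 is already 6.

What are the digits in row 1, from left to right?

3 8 5

4 in 2 cells must be {1,3}; 17 in 2 cells must be {8,9}.
(1,3) = 11 − 6 = 5 completes the 11 down.
(1,1) = 3: the only remaining digit allowed by both the 16 across and the 4 down.
(1,2) = 16 − 8 = 8 completes the 16 across.
(2,1) = 4 − 3 = 1 completes the 4 down.
(2,2) = 16 − 7 = 9 completes the 16 across.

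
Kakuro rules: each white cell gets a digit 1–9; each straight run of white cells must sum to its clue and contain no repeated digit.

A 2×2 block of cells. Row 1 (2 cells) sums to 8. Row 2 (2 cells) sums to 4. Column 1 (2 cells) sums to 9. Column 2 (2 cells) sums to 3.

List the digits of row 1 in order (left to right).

6 2

4 in 2 cells must be {1,3}; 3 in 2 cells must be {1,2}.
The 4 across and the 3 down share only 1, so (2,2) = 1.
(1,2) = 3 − 1 = 2 completes the 3 down.
(2,1) = 4 − 1 = 3 completes the 4 across.
(1,1) = 8 − 2 = 6 completes the 8 across.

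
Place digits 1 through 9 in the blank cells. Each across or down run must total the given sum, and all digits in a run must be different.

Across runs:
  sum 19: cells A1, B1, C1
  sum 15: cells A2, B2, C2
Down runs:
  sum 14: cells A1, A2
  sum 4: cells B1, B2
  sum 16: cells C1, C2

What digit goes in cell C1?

7

4 in 2 cells must be {1,3}; 16 in 2 cells must be {7,9}.
The 19 across and the 4 down share only 3, so B1 = 3.
B2 = 4 − 3 = 1 completes the 4 down.
Given what's placed, C2 must be 9 to fit the 15 across and 16 down.
A1 = 9: the only remaining digit allowed by both the 19 across and the 14 down.
C1 = 19 − 12 = 7 completes the 19 across.
A2 = 15 − 10 = 5 completes the 15 across.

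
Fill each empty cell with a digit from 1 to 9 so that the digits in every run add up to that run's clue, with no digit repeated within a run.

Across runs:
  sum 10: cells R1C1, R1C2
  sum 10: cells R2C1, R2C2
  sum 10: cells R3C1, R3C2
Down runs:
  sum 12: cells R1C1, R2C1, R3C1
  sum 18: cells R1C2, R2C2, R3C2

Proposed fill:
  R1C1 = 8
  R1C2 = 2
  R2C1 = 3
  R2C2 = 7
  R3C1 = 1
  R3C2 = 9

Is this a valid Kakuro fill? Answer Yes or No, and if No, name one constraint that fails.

Across: 8+2=10; 3+7=10; 1+9=10. Down: 8+3+1=12; 2+7+9=18. No digit repeats within any run.

Yes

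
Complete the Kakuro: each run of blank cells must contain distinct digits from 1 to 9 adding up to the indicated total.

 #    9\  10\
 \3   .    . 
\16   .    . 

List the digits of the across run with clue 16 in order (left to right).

7 9

3 in 2 cells must be {1,2}; 16 in 2 cells must be {7,9}.
The 16 across and the 9 down share only 7, so R2C1 = 7.
R2C2 = 16 − 7 = 9 completes the 16 across.
R1C1 = 9 − 7 = 2 completes the 9 down.
R1C2 = 3 − 2 = 1 completes the 3 across.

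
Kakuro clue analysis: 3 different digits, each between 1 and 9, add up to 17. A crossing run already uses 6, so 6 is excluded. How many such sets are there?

4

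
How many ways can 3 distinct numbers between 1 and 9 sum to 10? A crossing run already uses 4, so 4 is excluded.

3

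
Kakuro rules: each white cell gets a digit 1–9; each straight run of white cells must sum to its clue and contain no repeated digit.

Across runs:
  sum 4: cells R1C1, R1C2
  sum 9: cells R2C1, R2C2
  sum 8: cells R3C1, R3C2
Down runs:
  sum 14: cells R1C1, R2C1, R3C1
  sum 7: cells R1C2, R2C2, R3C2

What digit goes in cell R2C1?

5

4 in 2 cells must be {1,3}; 7 in 3 cells must be {1,2,4}.
The 4 across and the 7 down share only 1, so R1C2 = 1.
Given what's placed, R3C2 must be 2 to fit the 8 across and 7 down.
R1C1 = 4 − 1 = 3 completes the 4 across.
R2C2 = 7 − 3 = 4 completes the 7 down.
R3C1 = 8 − 2 = 6 completes the 8 across.
R2C1 = 9 − 4 = 5 completes the 9 across.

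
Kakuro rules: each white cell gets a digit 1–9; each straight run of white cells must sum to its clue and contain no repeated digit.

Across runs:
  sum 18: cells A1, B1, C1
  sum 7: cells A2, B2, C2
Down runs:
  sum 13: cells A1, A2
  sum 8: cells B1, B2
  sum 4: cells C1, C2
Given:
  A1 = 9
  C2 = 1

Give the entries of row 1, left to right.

7 in 3 cells must be {1,2,4}; 4 in 2 cells must be {1,3}.
C1 = 4 − 1 = 3 completes the 4 down.
A2 = 13 − 9 = 4 completes the 13 down.
B2 = 7 − 5 = 2 completes the 7 across.
B1 = 18 − 12 = 6 completes the 18 across.

9 6 3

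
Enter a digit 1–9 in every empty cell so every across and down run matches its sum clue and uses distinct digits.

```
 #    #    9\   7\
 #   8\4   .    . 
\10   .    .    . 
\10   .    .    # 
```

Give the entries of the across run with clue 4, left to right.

1, 3

4 in 2 cells must be {1,3}.
Nothing is forced directly, so branch on R1C2, whose candidates are 1 or 3. If R1C2 = 3: that forces R1C3 = 1, R2C3 = 6, R2C2 = 1, after which R3C2 would have to be in {1,2,3,4,6,7,8,9} for the 10 across but in {5} for the 9 down — contradiction. So R1C2 = 1.
R1C3 = 4 − 1 = 3 completes the 4 across.
R2C3 = 7 − 3 = 4 completes the 7 down.
R2C2 = 5: the only remaining digit allowed by both the 10 across and the 9 down.
R3C2 = 9 − 6 = 3 completes the 9 down.
R2C1 = 10 − 9 = 1 completes the 10 across.
R3C1 = 10 − 3 = 7 completes the 10 across.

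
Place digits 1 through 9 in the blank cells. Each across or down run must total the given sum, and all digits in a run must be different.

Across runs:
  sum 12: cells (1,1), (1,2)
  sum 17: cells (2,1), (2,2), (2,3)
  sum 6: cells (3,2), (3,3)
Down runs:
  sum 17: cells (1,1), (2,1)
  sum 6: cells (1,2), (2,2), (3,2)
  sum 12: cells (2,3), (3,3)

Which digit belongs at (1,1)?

9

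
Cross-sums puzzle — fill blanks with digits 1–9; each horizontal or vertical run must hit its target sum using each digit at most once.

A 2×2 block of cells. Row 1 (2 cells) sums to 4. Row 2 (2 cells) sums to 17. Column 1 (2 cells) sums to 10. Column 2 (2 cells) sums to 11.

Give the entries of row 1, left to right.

1 3

4 in 2 cells must be {1,3}; 17 in 2 cells must be {8,9}.
The 4 across and the 11 down share only 3, so (1,2) = 3.
(2,2) = 11 − 3 = 8 completes the 11 down.
(1,1) = 4 − 3 = 1 completes the 4 across.
(2,1) = 17 − 8 = 9 completes the 17 across.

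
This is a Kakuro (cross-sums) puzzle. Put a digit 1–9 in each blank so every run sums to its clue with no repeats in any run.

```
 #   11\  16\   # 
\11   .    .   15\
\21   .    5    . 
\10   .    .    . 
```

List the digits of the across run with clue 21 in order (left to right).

7 5 9

R2C1 = 7: the only remaining digit allowed by both the 21 across and the 11 down.
R2C3 = 21 − 12 = 9 completes the 21 across.
R3C3 = 15 − 9 = 6 completes the 15 down.
Given what's placed, R1C1 must be 3 to fit the 11 across and 11 down.
R1C2 = 11 − 3 = 8 completes the 11 across.
R3C1 = 11 − 10 = 1 completes the 11 down.
R3C2 = 10 − 7 = 3 completes the 10 across.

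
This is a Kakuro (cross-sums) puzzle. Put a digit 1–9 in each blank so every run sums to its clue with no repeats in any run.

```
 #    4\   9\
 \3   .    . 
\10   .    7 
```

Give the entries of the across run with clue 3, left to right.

1 2

3 in 2 cells must be {1,2}; 4 in 2 cells must be {1,3}.
The 3 across and the 4 down share only 1, so R1C1 = 1.
R1C2 = 3 − 1 = 2 completes the 3 across.
R2C1 = 10 − 7 = 3 completes the 10 across.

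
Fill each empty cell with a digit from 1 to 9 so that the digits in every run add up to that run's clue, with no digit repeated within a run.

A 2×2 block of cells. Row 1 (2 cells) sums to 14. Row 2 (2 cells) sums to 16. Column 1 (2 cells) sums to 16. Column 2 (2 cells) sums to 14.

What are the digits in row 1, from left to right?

9, 5

16 in 2 cells must be {7,9}.
The 14 across and the 16 down share only 9, so (1,1) = 9.
(1,2) = 14 − 9 = 5 completes the 14 across.
(2,1) = 16 − 9 = 7 completes the 16 down.
(2,2) = 16 − 7 = 9 completes the 16 across.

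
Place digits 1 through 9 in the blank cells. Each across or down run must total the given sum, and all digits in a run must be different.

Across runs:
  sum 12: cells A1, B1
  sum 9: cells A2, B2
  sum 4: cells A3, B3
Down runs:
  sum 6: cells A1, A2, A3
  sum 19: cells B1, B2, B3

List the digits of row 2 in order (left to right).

2 7

4 in 2 cells must be {1,3}; 6 in 3 cells must be {1,2,3}.
The 12 across and the 6 down share only 3, so A1 = 3.
B1 = 12 − 3 = 9 completes the 12 across.
Given what's placed, A3 must be 1 to fit the 4 across and 6 down.
B3 = 4 − 1 = 3 completes the 4 across.
A2 = 6 − 4 = 2 completes the 6 down.
B2 = 9 − 2 = 7 completes the 9 across.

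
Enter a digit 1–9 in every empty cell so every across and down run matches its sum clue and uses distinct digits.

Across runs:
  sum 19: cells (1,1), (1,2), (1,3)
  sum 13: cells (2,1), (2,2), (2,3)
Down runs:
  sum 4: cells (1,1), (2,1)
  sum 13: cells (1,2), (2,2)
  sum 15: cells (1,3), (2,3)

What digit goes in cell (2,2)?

4

4 in 2 cells must be {1,3}.
The 19 across and the 4 down share only 3, so (1,1) = 3.
(2,1) = 4 − 3 = 1 completes the 4 down.
Nothing is forced directly, so branch on (1,2), whose candidates are 7 or 9. If (1,2) = 7: that forces (1,3) = 9, after which (2,2) would have to be in {3,4,5,7,8,9} for the 13 across but in {6} for the 13 down — contradiction. So (1,2) = 9.
(1,3) = 19 − 12 = 7 completes the 19 across.
(2,2) = 13 − 9 = 4 completes the 13 down.
(2,3) = 13 − 5 = 8 completes the 13 across.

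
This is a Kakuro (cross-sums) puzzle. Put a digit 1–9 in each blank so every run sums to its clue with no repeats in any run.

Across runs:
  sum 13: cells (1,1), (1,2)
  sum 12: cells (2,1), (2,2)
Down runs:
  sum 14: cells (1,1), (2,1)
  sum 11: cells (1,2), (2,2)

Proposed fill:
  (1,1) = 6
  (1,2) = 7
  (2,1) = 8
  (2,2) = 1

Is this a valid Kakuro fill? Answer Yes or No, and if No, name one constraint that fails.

No — the down run (1,2)–(2,2) sums to 8, not 11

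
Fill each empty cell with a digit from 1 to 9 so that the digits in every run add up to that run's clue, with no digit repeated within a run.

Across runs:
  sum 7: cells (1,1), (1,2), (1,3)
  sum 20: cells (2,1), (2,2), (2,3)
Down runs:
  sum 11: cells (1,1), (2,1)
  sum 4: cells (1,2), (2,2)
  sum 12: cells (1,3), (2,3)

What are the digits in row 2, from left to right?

9, 3, 8

7 in 3 cells must be {1,2,4}; 4 in 2 cells must be {1,3}.
The 7 across and the 4 down share only 1, so (1,2) = 1.
Given what's placed, (1,3) must be 4 to fit the 7 across and 12 down.
(2,2) = 4 − 1 = 3 completes the 4 down.
(2,3) = 12 − 4 = 8 completes the 12 down.
(1,1) = 7 − 5 = 2 completes the 7 across.
(2,1) = 20 − 11 = 9 completes the 20 across.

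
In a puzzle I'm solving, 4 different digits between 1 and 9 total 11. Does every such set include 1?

Yes

The only way to make 11 from 4 distinct digits is {1,2,3,5}, which contains 1.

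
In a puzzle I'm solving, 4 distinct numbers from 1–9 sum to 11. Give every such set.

{1,2,3,5}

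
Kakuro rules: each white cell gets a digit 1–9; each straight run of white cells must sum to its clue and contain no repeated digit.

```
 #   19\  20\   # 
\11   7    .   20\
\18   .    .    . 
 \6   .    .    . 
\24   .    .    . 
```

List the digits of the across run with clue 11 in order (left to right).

6 in 3 cells must be {1,2,3}; 24 in 3 cells must be {7,8,9}.
R1C2 = 11 − 7 = 4 completes the 11 across.

7, 4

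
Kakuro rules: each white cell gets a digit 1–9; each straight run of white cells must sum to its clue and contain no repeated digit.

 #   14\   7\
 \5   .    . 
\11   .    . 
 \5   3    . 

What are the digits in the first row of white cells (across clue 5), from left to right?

7 in 3 cells must be {1,2,4}.
R3C2 = 5 − 3 = 2 completes the 5 across.
Given what's placed, R2C2 must be 4 to fit the 11 across and 7 down.
R1C2 = 7 − 6 = 1 completes the 7 down.
R2C1 = 11 − 4 = 7 completes the 11 across.
R1C1 = 5 − 1 = 4 completes the 5 across.

4 1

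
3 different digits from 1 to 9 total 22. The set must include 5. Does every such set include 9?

The only way to make 22 from 3 distinct digits under that restriction is {5,8,9}, which contains 9.

Yes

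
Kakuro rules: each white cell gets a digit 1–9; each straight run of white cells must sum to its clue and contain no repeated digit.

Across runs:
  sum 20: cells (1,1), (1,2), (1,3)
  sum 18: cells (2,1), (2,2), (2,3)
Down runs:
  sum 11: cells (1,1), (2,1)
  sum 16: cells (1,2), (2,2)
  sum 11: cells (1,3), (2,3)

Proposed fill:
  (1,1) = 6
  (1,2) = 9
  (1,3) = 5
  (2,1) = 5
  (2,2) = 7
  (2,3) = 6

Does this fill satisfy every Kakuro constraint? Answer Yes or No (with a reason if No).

Yes

Across: 6+9+5=20; 5+7+6=18. Down: 6+5=11; 9+7=16; 5+6=11. No digit repeats within any run.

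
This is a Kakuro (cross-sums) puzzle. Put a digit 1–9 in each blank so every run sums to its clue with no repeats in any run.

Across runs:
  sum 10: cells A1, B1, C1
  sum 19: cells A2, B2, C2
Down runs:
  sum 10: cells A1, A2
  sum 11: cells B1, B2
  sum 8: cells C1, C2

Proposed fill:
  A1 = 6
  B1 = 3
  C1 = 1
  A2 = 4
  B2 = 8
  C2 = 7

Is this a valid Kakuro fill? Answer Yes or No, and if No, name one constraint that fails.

Yes

Across: 6+3+1=10; 4+8+7=19. Down: 6+4=10; 3+8=11; 1+7=8. No digit repeats within any run.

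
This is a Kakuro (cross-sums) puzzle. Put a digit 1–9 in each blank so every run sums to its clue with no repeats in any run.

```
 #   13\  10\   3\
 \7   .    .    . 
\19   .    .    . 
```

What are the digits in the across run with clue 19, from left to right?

9 8 2

7 in 3 cells must be {1,2,4}; 3 in 2 cells must be {1,2}.
The 7 across and the 13 down share only 4, so R1C1 = 4.
R2C1 = 13 − 4 = 9 completes the 13 down.
Given what's placed, R2C3 must be 2 to fit the 19 across and 3 down.
R1C3 = 3 − 2 = 1 completes the 3 down.
R2C2 = 19 − 11 = 8 completes the 19 across.
R1C2 = 7 − 5 = 2 completes the 7 across.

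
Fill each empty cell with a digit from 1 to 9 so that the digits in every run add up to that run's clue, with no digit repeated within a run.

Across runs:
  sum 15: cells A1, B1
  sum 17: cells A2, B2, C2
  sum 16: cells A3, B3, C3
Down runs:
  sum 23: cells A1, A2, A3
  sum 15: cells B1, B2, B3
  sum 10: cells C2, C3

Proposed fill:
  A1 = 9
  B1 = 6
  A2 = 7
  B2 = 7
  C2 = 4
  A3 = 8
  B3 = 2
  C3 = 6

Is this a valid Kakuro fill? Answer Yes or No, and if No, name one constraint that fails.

No — the across run A2–C2 sums to 18, not 17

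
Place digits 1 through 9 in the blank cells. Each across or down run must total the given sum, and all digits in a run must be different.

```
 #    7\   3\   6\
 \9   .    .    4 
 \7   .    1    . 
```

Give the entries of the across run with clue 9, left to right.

3 2 4

7 in 3 cells must be {1,2,4}; 3 in 2 cells must be {1,2}.
R1C2 = 3 − 1 = 2 completes the 3 down.
R2C3 = 6 − 4 = 2 completes the 6 down.
R1C1 = 9 − 6 = 3 completes the 9 across.
R2C1 = 7 − 3 = 4 completes the 7 across.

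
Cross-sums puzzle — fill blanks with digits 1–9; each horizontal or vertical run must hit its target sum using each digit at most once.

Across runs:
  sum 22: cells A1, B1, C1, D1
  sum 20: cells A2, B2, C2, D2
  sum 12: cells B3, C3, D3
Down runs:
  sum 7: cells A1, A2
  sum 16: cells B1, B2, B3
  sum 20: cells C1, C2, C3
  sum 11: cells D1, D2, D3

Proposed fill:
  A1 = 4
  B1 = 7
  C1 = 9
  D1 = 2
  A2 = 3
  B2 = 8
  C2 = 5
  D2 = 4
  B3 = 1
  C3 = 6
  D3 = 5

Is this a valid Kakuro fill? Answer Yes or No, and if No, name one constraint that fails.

Yes

Across: 4+7+9+2=22; 3+8+5+4=20; 1+6+5=12. Down: 4+3=7; 7+8+1=16; 9+5+6=20; 2+4+5=11. No digit repeats within any run.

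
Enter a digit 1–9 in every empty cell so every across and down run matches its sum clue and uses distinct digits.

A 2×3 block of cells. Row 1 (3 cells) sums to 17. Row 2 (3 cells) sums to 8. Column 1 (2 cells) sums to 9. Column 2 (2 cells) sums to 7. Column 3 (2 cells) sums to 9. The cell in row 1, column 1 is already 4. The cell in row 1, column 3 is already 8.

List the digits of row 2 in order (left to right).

(1,2) = 17 − 12 = 5 completes the 17 across.
(2,1) = 9 − 4 = 5 completes the 9 down.
(2,2) = 7 − 5 = 2 completes the 7 down.
(2,3) = 8 − 7 = 1 completes the 8 across.

5 2 1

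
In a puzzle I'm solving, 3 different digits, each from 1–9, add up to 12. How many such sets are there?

7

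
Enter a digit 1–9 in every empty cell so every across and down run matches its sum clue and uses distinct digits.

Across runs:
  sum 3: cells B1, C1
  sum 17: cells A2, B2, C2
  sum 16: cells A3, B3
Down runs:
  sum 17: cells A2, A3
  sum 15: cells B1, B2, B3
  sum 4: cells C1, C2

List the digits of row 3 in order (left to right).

3 in 2 cells must be {1,2}; 16 in 2 cells must be {7,9}; 17 in 2 cells must be {8,9}.
The 3 across and the 4 down share only 1, so C1 = 1.
C2 = 4 − 1 = 3 completes the 4 down.
Intersecting the 16 across with the 17 down forces A3 = 9.
B3 = 16 − 9 = 7 completes the 16 across.
B1 = 3 − 1 = 2 completes the 3 across.
A2 = 17 − 9 = 8 completes the 17 down.
B2 = 17 − 11 = 6 completes the 17 across.

9 7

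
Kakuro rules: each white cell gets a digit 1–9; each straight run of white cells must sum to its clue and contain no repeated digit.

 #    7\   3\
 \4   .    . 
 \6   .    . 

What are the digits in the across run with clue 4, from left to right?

4 in 2 cells must be {1,3}; 3 in 2 cells must be {1,2}.
The 4 across and the 3 down share only 1, so R1C2 = 1.
R2C2 = 3 − 1 = 2 completes the 3 down.
R1C1 = 4 − 1 = 3 completes the 4 across.
R2C1 = 6 − 2 = 4 completes the 6 across.

3, 1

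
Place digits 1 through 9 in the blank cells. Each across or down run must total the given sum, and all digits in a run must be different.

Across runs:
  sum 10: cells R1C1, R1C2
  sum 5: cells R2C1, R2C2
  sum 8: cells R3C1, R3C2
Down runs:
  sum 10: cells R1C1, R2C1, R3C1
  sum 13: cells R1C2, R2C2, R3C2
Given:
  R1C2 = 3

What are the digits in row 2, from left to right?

1 4

R1C1 = 10 − 3 = 7 completes the 10 across.
No cell is forced outright now. R2C1 can only be 1 or 2 (the digits allowed by both its 5 across and its 10 down). If R2C1 = 2: then R2C2 would have to be in {3} for the 5 across but in {1,2,4,6,8,9} for the 13 down — contradiction. So R2C1 = 1.
R2C2 = 5 − 1 = 4 completes the 5 across.
R3C1 = 10 − 8 = 2 completes the 10 down.
R3C2 = 8 − 2 = 6 completes the 8 across.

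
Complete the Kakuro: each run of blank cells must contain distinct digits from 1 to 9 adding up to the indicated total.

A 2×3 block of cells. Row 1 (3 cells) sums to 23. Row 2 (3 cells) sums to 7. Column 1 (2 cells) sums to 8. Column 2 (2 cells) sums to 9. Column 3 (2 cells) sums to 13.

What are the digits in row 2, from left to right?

23 in 3 cells must be {6,8,9}; 7 in 3 cells must be {1,2,4}.
The 23 across and the 8 down share only 6, so (1,1) = 6.
Given what's placed, (1,2) must be 8 to fit the 23 across and 9 down.
(1,3) = 23 − 14 = 9 completes the 23 across.
(2,1) = 8 − 6 = 2 completes the 8 down.
(2,2) = 9 − 8 = 1 completes the 9 down.
(2,3) = 7 − 3 = 4 completes the 7 across.

2 1 4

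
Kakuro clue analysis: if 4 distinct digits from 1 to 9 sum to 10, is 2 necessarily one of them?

Yes

The only way to make 10 from 4 distinct digits is {1,2,3,4}, which contains 2.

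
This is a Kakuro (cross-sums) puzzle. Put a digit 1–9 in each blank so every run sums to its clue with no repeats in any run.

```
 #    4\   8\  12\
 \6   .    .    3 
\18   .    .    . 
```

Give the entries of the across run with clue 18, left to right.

3 6 9

6 in 3 cells must be {1,2,3}; 4 in 2 cells must be {1,3}.
R1C1 = 1: the only remaining digit allowed by both the 6 across and the 4 down.
R1C2 = 6 − 4 = 2 completes the 6 across.
R2C1 = 4 − 1 = 3 completes the 4 down.
R2C2 = 8 − 2 = 6 completes the 8 down.
R2C3 = 18 − 9 = 9 completes the 18 across.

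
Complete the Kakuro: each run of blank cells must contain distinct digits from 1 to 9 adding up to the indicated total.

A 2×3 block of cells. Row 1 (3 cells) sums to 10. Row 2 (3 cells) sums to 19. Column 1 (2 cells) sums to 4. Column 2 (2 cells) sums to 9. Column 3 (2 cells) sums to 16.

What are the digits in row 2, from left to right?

4 in 2 cells must be {1,3}; 16 in 2 cells must be {7,9}.
The 10 across and the 16 down share only 7, so (1,3) = 7.
The 19 across and the 4 down share only 3, so (2,1) = 3.
(2,2) = 7: the only remaining digit allowed by both the 19 across and the 9 down.
(2,3) = 19 − 10 = 9 completes the 19 across.
(1,1) = 4 − 3 = 1 completes the 4 down.
(1,2) = 10 − 8 = 2 completes the 10 across.

3, 7, 9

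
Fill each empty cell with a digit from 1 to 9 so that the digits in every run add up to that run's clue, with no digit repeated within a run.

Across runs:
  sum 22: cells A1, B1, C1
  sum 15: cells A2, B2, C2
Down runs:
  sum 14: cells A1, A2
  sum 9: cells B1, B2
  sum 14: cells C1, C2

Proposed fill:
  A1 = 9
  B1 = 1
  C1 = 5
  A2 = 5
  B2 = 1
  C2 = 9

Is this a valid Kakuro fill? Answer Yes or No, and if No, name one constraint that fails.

No — the across run A1–C1 sums to 15, not 22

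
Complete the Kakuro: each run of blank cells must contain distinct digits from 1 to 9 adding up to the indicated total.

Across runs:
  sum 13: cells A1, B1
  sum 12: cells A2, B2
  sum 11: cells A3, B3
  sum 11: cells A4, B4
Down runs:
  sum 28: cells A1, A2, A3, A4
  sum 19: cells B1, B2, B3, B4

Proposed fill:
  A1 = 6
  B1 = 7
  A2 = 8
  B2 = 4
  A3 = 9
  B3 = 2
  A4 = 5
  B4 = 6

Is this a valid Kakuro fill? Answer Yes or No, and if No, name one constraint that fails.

Yes

Across: 6+7=13; 8+4=12; 9+2=11; 5+6=11. Down: 6+8+9+5=28; 7+4+2+6=19. No digit repeats within any run.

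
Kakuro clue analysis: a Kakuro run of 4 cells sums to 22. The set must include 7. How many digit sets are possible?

6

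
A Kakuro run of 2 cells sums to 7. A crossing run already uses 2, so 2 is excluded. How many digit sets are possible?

2 distinct digits from 1–9 sum between 3 and 17.
Dropping sets that contain 2.
Enumerating: {1,6}, {3,4}.

2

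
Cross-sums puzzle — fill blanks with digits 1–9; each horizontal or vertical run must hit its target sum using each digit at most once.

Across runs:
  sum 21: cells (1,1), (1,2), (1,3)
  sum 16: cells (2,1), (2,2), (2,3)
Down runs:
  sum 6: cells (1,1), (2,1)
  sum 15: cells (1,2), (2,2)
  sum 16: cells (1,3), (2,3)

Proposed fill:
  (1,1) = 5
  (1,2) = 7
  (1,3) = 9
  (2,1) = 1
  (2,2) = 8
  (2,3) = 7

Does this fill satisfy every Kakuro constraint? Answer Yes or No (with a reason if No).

Across: 5+7+9=21; 1+8+7=16. Down: 5+1=6; 7+8=15; 9+7=16. No digit repeats within any run.

Yes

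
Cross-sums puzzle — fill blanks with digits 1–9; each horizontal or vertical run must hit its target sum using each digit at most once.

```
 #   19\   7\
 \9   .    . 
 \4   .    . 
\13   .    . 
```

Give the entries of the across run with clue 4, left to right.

3 1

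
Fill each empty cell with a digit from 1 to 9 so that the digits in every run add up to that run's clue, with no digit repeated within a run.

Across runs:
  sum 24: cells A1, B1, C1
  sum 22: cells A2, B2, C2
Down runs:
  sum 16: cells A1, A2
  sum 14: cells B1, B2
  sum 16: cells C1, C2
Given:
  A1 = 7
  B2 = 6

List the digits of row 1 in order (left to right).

7, 8, 9

24 in 3 cells must be {7,8,9}; 16 in 2 cells must be {7,9}.
B1 = 14 − 6 = 8 completes the 14 down.
C1 = 24 − 15 = 9 completes the 24 across.
A2 = 16 − 7 = 9 completes the 16 down.
C2 = 22 − 15 = 7 completes the 22 across.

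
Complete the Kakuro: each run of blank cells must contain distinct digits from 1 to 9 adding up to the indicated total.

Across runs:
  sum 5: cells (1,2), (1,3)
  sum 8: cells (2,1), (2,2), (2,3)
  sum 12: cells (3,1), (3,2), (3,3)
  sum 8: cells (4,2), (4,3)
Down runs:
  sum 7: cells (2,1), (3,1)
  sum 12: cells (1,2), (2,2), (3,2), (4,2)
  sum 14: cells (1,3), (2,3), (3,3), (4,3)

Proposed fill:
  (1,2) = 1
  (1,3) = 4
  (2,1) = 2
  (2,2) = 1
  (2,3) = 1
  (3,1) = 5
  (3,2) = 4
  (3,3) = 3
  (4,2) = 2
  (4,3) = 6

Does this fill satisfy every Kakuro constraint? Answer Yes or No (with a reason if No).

No — the across run (2,1)–(2,3) sums to 4, not 8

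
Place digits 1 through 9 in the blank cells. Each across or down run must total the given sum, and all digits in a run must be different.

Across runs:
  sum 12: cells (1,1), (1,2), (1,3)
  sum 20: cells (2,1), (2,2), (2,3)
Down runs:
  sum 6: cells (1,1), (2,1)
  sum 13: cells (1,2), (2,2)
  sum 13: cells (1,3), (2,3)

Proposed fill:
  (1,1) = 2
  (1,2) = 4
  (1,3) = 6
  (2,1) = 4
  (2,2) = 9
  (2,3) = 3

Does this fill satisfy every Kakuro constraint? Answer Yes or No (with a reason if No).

No — the across run (2,1)–(2,3) sums to 16, not 20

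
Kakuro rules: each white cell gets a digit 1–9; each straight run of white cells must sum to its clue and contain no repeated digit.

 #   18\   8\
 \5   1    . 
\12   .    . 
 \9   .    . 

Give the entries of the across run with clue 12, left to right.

9 3

R1C2 = 5 − 1 = 4 completes the 5 across.
Given what's placed, R2C2 must be 3 to fit the 12 across and 8 down.
R3C1 = 8: the only remaining digit allowed by both the 9 across and the 18 down.
R3C2 = 9 − 8 = 1 completes the 9 across.
R2C1 = 12 − 3 = 9 completes the 12 across.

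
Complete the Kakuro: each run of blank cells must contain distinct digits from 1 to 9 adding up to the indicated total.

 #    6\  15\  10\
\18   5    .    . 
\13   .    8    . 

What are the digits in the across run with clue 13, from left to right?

1 8 4

R1C2 = 15 − 8 = 7 completes the 15 down.
R1C3 = 18 − 12 = 6 completes the 18 across.
R2C1 = 6 − 5 = 1 completes the 6 down.
R2C3 = 13 − 9 = 4 completes the 13 across.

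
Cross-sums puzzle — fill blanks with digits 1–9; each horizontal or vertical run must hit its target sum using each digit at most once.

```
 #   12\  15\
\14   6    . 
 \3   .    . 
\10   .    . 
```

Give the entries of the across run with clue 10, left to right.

3 in 2 cells must be {1,2}.
R1C2 = 14 − 6 = 8 completes the 14 across.
No cell is forced outright now. R2C1 can only be 1 or 2 (the digits allowed by both its 3 across and its 12 down). If R2C1 = 1: that forces R2C2 = 2, after which R3C1 would have to be in {1,2,3,4,6,7,8,9} for the 10 across but in {5} for the 12 down — contradiction. So R2C1 = 2.
R2C2 = 3 − 2 = 1 completes the 3 across.
R3C1 = 12 − 8 = 4 completes the 12 down.
R3C2 = 10 − 4 = 6 completes the 10 across.

4, 6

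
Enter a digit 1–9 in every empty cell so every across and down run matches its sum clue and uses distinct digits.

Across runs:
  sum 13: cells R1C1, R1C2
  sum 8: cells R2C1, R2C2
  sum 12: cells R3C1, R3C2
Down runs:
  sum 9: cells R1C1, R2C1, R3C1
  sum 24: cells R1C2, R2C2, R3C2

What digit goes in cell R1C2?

8

24 in 3 cells must be {7,8,9}.
The 8 across and the 24 down share only 7, so R2C2 = 7.
R2C1 = 8 − 7 = 1 completes the 8 across.
Nothing is forced directly, so branch on R1C1, whose candidates are 5 or 6. If R1C1 = 6: then R1C2 would have to be in {7} for the 13 across but in {8,9} for the 24 down — contradiction. So R1C1 = 5.
R1C2 = 13 − 5 = 8 completes the 13 across.
R3C1 = 9 − 6 = 3 completes the 9 down.
R3C2 = 12 − 3 = 9 completes the 12 across.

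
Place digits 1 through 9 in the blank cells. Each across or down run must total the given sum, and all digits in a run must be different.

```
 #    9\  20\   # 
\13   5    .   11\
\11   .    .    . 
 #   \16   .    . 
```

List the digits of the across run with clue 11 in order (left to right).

4 5 2

16 in 2 cells must be {7,9}.
R1C2 = 13 − 5 = 8 completes the 13 across.
R2C1 = 9 − 5 = 4 completes the 9 down.
R2C2 = 5: the only remaining digit allowed by both the 11 across and the 20 down.
R2C3 = 11 − 9 = 2 completes the 11 across.
R3C2 = 20 − 13 = 7 completes the 20 down.
R3C3 = 16 − 7 = 9 completes the 16 across.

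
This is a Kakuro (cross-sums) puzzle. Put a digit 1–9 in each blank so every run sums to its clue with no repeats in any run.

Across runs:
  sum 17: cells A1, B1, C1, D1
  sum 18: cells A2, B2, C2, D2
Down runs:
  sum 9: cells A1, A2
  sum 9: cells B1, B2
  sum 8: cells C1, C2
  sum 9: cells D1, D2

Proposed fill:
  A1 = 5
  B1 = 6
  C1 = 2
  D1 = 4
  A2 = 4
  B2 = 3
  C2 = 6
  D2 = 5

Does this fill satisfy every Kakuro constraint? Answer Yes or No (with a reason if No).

Yes

Across: 5+6+2+4=17; 4+3+6+5=18. Down: 5+4=9; 6+3=9; 2+6=8; 4+5=9. No digit repeats within any run.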